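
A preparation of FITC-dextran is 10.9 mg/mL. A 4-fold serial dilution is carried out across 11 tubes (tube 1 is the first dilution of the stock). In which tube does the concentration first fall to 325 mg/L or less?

tube 3

Tube n has concentration 10.9 mg/mL / 4ⁿ.
Need 4ⁿ ≥ 10.9 mg/mL / 325 mg/L = 33.5, so n ≥ 2.53.
First such tube: n = 3.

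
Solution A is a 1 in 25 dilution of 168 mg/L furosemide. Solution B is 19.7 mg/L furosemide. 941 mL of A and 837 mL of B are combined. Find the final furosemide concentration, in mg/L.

C_A = 168 mg/L / 25 = 6.72 mg/L.
C_mix = (C_A·V_A + C_B·V_B)/(V_A + V_B) = (6.72×941 + 19.7×837) / 1778 = 12.8 mg/L.

12.8 mg/L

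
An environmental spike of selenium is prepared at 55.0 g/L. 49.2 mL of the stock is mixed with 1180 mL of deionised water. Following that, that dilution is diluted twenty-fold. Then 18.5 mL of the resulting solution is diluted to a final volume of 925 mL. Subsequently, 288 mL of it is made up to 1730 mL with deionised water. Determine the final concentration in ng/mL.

Overall dilution factor = 24.98 × 20 × 50 × 6.007 = 1.50 × 10⁵.
55.0 g/L / 1.50 × 10⁵ = 3.66 × 10⁻⁴ g/L = 366 ng/mL.

366 ng/mL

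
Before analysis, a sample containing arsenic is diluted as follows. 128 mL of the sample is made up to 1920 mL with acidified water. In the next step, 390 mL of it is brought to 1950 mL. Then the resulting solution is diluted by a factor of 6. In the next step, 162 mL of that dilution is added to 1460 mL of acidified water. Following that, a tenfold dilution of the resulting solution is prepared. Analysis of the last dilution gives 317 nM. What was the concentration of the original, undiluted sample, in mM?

Overall dilution factor = 15 × 5 × 6 × 10.01 × 10 = 4.51 × 10⁴.
Original = 317 nM × 4.51 × 10⁴ = 1.43 × 10⁷ nM = 14.3 mM.

14.3 mM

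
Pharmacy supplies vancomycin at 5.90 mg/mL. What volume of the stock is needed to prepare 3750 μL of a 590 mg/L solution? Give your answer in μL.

375 μL

590 mg/L = 0.590 mg/mL.
V₁ = C₂V₂/C₁ = 0.590 × 3750 / 5.90 = 375 μL.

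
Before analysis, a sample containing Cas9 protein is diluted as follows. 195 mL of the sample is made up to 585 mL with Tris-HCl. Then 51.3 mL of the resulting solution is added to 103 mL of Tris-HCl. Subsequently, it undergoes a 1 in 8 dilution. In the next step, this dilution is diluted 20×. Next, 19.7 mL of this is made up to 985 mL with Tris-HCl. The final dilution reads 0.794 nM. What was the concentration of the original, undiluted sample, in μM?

57.3 μM

Overall dilution factor = 3 × 3.008 × 8 × 20 × 50 = 7.22 × 10⁴.
Original = 0.794 nM × 7.22 × 10⁴ = 5.73 × 10⁴ nM = 57.3 μM.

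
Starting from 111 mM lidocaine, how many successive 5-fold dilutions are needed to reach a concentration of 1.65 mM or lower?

Need 5ⁿ ≥ 67.3, so n ≥ log(67.3)/log(5) = 2.62.
Minimum whole steps: n = 3.

3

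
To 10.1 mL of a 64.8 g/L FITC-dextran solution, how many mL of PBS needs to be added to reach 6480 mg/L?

6480 mg/L = 6.48 g/L.
V₂ = C₁V₁/C₂ = 64.8 × 10.1 / 6.48 = 101 mL.
Diluent to add = V₂ − V₁ = 101 − 10.1 = 90.9 mL.

90.9 mL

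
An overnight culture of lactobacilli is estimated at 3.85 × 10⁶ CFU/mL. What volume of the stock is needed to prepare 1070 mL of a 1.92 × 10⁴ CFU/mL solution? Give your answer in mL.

5.34 mL

V₁ = C₂V₂/C₁ = 1.92 × 10⁴ × 1070 / 3.85 × 10⁶ = 5.34 mL.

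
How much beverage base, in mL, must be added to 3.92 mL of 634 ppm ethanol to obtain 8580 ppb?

8580 ppb = 8.58 ppm.
V₂ = C₁V₁/C₂ = 634 × 3.92 / 8.58 = 290 mL.
Diluent to add = V₂ − V₁ = 290 − 3.92 = 286 mL.

286 mL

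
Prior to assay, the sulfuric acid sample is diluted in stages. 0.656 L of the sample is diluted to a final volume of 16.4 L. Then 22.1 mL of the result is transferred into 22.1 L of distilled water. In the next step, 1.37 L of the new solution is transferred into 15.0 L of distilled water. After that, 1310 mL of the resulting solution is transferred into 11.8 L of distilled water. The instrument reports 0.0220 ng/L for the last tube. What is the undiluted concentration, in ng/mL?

65.8 ng/mL

Overall dilution factor = 25 × 1001 × 11.95 × 10.01 = 2.99 × 10⁶.
Original = 0.0220 ng/L × 2.99 × 10⁶ = 6.58 × 10⁴ ng/L = 65.8 ng/mL.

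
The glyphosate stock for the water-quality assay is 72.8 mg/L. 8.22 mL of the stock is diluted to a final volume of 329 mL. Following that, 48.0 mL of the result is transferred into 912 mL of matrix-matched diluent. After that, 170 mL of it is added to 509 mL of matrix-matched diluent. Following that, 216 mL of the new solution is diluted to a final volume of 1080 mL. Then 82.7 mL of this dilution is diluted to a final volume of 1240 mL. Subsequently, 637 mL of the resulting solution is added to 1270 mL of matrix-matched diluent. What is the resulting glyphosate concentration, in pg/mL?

Overall dilution factor = 40.02 × 20 × 3.994 × 5 × 14.99 × 2.994 = 7.18 × 10⁵.
72.8 mg/L / 7.18 × 10⁵ = 1.01 × 10⁻⁴ mg/L = 101 pg/mL.

101 pg/mL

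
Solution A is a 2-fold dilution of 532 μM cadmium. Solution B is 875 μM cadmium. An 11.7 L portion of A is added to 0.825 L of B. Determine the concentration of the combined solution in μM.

306 μM

C_A = 532 μM / 2 = 266 μM.
C_mix = (C_A·V_A + C_B·V_B)/(V_A + V_B) = (266×11.7 + 875×0.825) / 12.52 = 306 μM.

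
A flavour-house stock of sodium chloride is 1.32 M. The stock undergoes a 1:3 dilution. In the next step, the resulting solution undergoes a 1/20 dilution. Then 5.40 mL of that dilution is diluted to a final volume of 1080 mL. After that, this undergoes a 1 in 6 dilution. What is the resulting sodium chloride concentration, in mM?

Overall dilution factor = 3 × 20 × 200 × 6 = 7.20 × 10⁴.
1.32 M / 7.20 × 10⁴ = 1.83 × 10⁻⁵ M = 0.0183 mM.

0.0183 mM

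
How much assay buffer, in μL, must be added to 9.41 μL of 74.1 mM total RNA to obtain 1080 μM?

1080 μM = 1.08 mM.
V₂ = C₁V₁/C₂ = 74.1 × 9.41 / 1.08 = 646 μL.
Diluent to add = V₂ − V₁ = 646 − 9.41 = 636 μL.

636 μL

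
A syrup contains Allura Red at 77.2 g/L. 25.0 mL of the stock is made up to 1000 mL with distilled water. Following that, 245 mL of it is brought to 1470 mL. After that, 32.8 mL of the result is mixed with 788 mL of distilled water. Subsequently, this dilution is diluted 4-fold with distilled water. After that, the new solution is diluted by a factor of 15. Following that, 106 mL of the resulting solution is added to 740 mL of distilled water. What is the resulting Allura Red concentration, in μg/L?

26.8 μg/L

Overall dilution factor = 40 × 6 × 25.02 × 4 × 15 × 7.981 = 2.88 × 10⁶.
77.2 g/L / 2.88 × 10⁶ = 2.68 × 10⁻⁵ g/L = 26.8 μg/L.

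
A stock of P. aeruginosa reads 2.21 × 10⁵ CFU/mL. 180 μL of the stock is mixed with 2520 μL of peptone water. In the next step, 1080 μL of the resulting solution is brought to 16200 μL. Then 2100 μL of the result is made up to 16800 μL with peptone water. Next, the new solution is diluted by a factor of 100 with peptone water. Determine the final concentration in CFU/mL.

Overall dilution factor = 15 × 15 × 8 × 100 = 1.80 × 10⁵.
2.21 × 10⁵ CFU/mL / 1.80 × 10⁵ = 1.23 CFU/mL.

1.23 CFU/mL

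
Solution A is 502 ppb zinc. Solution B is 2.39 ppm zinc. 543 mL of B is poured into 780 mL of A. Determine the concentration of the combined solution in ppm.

C_B = 2.39 ppm = 2390 ppb.
C_mix = (C_A·V_A + C_B·V_B)/(V_A + V_B) = (502×780 + 2390×543) / 1323 = 1277 ppb = 1.28 ppm.

1.28 ppm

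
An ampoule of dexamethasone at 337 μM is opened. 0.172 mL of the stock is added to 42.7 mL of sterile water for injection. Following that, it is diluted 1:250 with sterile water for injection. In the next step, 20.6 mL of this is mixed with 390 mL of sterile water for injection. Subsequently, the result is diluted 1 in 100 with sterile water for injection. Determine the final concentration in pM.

Overall dilution factor = 249.3 × 250 × 19.93 × 100 = 1.24 × 10⁸.
337 μM / 1.24 × 10⁸ = 2.71 × 10⁻⁶ μM = 2.71 pM.

2.71 pM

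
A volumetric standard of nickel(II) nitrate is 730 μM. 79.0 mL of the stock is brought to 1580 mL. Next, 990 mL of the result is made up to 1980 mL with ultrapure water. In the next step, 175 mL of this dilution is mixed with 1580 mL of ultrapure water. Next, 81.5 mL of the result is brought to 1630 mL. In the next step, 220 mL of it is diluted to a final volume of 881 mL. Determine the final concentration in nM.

Overall dilution factor = 20 × 2 × 10.03 × 20 × 4.005 = 3.21 × 10⁴.
730 μM / 3.21 × 10⁴ = 0.0227 μM = 22.7 nM.

22.7 nM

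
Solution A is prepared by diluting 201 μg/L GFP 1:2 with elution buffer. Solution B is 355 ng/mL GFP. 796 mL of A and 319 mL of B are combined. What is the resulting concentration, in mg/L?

C_A = 201 μg/L / 2 = 100 μg/L.
C_B = 355 ng/mL = 355 μg/L.
C_mix = (C_A·V_A + C_B·V_B)/(V_A + V_B) = (100×796 + 355×319) / 1115 = 173 μg/L = 0.173 mg/L.

0.173 mg/L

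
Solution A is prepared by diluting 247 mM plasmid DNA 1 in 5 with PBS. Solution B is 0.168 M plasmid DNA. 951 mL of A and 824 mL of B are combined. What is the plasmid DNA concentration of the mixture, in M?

0.104 M

C_A = 247 mM / 5 = 49.4 mM.
C_B = 0.168 M = 168 mM.
C_mix = (C_A·V_A + C_B·V_B)/(V_A + V_B) = (49.4×951 + 168×824) / 1775 = 104 mM = 0.104 M.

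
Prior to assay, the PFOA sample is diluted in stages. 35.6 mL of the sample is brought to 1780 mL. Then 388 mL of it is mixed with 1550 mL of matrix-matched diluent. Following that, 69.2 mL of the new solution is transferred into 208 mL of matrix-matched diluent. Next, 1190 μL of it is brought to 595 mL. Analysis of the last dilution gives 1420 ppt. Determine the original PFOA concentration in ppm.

710 ppm

Overall dilution factor = 50 × 4.995 × 4.006 × 500 = 5.00 × 10⁵.
Original = 1420 ppt × 5.00 × 10⁵ = 7.10 × 10⁸ ppt = 710 ppm.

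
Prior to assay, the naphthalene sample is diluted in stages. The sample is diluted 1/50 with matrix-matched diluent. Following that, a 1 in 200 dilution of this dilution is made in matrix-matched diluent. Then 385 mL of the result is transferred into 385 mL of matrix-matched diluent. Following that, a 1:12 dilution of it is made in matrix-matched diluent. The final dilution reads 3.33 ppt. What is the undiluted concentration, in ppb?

Overall dilution factor = 50 × 200 × 2 × 12 = 2.40 × 10⁵.
Original = 3.33 ppt × 2.40 × 10⁵ = 7.99 × 10⁵ ppt = 799 ppb.

799 ppb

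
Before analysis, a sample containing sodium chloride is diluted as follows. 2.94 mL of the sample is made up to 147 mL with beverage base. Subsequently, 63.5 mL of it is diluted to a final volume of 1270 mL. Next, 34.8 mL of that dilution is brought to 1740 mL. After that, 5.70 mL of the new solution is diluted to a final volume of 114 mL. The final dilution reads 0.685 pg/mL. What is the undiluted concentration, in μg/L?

685 μg/L

Overall dilution factor = 50 × 20 × 50 × 20 = 1.00 × 10⁶.
Original = 0.685 pg/mL × 1.00 × 10⁶ = 6.85 × 10⁵ pg/mL = 685 μg/L.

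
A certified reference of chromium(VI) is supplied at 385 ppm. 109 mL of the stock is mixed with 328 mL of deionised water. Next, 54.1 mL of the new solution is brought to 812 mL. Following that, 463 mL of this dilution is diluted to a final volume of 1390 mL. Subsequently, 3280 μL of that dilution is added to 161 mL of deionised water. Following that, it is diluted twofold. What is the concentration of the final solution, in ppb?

Overall dilution factor = 4.009 × 15.01 × 3.002 × 50.09 × 2 = 1.81 × 10⁴.
385 ppm / 1.81 × 10⁴ = 0.0213 ppm = 21.3 ppb.

21.3 ppb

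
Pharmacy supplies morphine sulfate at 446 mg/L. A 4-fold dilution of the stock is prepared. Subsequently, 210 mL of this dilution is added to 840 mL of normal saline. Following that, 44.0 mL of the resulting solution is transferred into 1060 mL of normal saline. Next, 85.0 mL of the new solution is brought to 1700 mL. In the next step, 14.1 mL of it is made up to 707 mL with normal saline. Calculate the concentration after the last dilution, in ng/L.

Overall dilution factor = 4 × 5 × 25.09 × 20 × 50.14 = 5.03 × 10⁵.
446 mg/L / 5.03 × 10⁵ = 8.86 × 10⁻⁴ mg/L = 886 ng/L.

886 ng/L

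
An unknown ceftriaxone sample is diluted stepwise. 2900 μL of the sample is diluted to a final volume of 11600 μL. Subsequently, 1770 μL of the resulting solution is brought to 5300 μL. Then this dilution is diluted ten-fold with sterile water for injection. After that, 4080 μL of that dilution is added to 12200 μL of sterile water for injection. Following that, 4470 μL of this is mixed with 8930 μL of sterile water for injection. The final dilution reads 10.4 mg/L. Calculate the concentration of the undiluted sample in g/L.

Overall dilution factor = 4 × 2.994 × 10 × 3.990 × 2.998 = 1433.
Original = 10.4 mg/L × 1433 = 1.49 × 10⁴ mg/L = 14.9 g/L.

14.9 g/L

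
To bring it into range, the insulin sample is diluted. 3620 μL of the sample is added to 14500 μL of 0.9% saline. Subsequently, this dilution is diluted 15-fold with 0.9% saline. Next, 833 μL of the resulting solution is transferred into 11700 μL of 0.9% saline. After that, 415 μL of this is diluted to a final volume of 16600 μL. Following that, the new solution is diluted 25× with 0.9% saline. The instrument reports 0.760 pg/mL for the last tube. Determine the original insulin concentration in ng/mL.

859 ng/mL

Overall dilution factor = 5.006 × 15 × 15.05 × 40 × 25 = 1.13 × 10⁶.
Original = 0.760 pg/mL × 1.13 × 10⁶ = 8.59 × 10⁵ pg/mL = 859 ng/mL.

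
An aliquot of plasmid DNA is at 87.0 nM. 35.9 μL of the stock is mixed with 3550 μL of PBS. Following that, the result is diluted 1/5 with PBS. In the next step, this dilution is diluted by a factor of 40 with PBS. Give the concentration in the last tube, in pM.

4.35 pM

Overall dilution factor = 99.89 × 5 × 40 = 2.00 × 10⁴.
87.0 nM / 2.00 × 10⁴ = 4.35 × 10⁻³ nM = 4.35 pM.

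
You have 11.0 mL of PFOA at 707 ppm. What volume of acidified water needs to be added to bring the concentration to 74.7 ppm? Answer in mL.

V₂ = C₁V₁/C₂ = 707 × 11.0 / 74.7 = 104 mL.
Diluent to add = V₂ − V₁ = 104 − 11.0 = 93.1 mL.

93.1 mL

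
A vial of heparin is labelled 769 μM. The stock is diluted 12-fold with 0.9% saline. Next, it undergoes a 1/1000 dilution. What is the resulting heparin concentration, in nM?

Overall dilution factor = 12 × 1000 = 1.20 × 10⁴.
769 μM / 1.20 × 10⁴ = 0.0641 μM = 64.1 nM.

64.1 nM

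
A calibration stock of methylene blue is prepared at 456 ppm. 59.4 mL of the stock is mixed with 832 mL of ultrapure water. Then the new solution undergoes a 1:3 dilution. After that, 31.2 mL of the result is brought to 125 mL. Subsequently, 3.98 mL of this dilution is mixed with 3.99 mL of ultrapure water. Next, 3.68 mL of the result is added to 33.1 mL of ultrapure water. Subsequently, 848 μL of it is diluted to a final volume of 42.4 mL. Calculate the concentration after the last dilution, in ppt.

2530 ppt

Overall dilution factor = 15.01 × 3 × 4.006 × 2.003 × 9.995 × 50 = 1.80 × 10⁵.
456 ppm / 1.80 × 10⁵ = 2.53 × 10⁻³ ppm = 2530 ppt.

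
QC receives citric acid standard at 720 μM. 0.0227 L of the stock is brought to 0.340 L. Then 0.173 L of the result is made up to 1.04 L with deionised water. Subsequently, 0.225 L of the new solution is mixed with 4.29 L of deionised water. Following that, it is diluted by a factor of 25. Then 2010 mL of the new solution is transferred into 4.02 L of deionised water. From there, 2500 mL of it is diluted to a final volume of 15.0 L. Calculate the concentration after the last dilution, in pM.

Overall dilution factor = 14.98 × 6.012 × 20.07 × 25 × 3 × 6 = 8.13 × 10⁵.
720 μM / 8.13 × 10⁵ = 8.86 × 10⁻⁴ μM = 886 pM.

886 pM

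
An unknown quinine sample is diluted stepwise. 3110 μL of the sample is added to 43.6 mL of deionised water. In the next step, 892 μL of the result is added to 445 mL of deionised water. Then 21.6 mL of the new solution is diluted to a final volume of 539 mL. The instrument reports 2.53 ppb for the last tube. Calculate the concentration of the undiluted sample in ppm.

474 ppm

Overall dilution factor = 15.02 × 499.9 × 24.95 = 1.87 × 10⁵.
Original = 2.53 ppb × 1.87 × 10⁵ = 4.74 × 10⁵ ppb = 474 ppm.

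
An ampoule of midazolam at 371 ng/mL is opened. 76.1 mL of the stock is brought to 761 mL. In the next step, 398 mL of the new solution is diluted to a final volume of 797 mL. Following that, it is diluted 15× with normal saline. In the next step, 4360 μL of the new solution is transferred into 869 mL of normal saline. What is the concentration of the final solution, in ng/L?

Overall dilution factor = 10 × 2.003 × 15 × 200.3 = 6.02 × 10⁴.
371 ng/mL / 6.02 × 10⁴ = 6.17 × 10⁻³ ng/mL = 6.17 ng/L.

6.17 ng/L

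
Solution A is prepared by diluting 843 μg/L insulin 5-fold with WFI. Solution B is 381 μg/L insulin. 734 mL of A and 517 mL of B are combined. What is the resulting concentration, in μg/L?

C_A = 843 μg/L / 5 = 169 μg/L.
C_mix = (C_A·V_A + C_B·V_B)/(V_A + V_B) = (169×734 + 381×517) / 1251 = 256 μg/L.

256 μg/L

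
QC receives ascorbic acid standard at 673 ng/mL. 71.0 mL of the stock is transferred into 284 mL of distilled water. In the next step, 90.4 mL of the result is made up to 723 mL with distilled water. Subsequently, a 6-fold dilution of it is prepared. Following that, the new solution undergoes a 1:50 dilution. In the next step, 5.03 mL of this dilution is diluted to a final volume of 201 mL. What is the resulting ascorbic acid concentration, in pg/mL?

1.40 pg/mL

Overall dilution factor = 5 × 7.998 × 6 × 50 × 39.96 = 4.79 × 10⁵.
673 ng/mL / 4.79 × 10⁵ = 1.40 × 10⁻³ ng/mL = 1.40 pg/mL.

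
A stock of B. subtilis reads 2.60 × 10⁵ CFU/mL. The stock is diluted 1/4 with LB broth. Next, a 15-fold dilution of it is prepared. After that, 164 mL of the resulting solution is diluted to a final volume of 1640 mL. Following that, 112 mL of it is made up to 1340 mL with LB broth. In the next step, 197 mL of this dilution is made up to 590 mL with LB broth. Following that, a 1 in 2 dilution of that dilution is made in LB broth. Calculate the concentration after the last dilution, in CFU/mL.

6.05 CFU/mL

Overall dilution factor = 4 × 15 × 10 × 11.96 × 2.995 × 2 = 4.30 × 10⁴.
2.60 × 10⁵ CFU/mL / 4.30 × 10⁴ = 6.05 CFU/mL.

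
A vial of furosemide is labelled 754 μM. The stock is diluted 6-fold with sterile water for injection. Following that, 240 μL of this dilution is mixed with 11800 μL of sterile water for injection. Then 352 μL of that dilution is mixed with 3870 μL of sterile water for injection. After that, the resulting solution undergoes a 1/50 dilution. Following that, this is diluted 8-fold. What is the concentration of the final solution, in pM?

Overall dilution factor = 6 × 50.17 × 11.99 × 50 × 8 = 1.44 × 10⁶.
754 μM / 1.44 × 10⁶ = 5.22 × 10⁻⁴ μM = 522 pM.

522 pM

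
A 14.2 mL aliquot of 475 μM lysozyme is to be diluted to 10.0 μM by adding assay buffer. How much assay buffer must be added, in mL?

V₂ = C₁V₁/C₂ = 475 × 14.2 / 10.0 = 674 mL.
Diluent to add = V₂ − V₁ = 674 − 14.2 = 660 mL.

660 mL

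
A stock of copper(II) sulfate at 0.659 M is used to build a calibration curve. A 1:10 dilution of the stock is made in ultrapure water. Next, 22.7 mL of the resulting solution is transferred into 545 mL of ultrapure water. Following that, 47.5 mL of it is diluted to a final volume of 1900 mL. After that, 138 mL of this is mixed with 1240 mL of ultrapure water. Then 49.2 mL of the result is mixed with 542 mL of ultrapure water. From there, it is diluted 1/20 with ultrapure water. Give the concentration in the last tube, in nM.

Overall dilution factor = 10 × 25.01 × 40 × 9.986 × 12.02 × 20 = 2.40 × 10⁷.
0.659 M / 2.40 × 10⁷ = 2.75 × 10⁻⁸ M = 27.5 nM.

27.5 nM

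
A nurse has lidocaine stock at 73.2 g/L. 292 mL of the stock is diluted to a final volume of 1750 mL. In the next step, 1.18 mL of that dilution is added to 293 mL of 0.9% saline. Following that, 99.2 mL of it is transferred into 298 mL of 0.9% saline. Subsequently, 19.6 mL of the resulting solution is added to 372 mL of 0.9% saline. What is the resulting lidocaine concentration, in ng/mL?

Overall dilution factor = 5.993 × 249.3 × 4.004 × 19.98 = 1.20 × 10⁵.
73.2 g/L / 1.20 × 10⁵ = 6.12 × 10⁻⁴ g/L = 612 ng/mL.

612 ng/mL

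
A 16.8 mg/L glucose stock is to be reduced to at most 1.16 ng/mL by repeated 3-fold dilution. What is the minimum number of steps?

Need 3ⁿ ≥ 1.45 × 10⁴, so n ≥ log(1.45 × 10⁴)/log(3) = 8.72.
Minimum whole steps: n = 9.

9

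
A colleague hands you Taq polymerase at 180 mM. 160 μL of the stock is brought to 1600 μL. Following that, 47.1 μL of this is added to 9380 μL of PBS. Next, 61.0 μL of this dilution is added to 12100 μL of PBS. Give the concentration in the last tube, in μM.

0.451 μM

Overall dilution factor = 10 × 200.2 × 199.4 = 3.99 × 10⁵.
180 mM / 3.99 × 10⁵ = 4.51 × 10⁻⁴ mM = 0.451 μM.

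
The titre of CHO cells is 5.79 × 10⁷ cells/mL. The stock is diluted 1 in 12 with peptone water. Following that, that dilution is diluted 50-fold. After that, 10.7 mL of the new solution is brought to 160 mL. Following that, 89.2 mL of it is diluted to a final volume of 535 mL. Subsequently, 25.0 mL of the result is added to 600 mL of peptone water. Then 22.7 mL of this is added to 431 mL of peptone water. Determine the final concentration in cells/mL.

Overall dilution factor = 12 × 50 × 14.95 × 5.998 × 25 × 19.99 = 2.69 × 10⁷.
5.79 × 10⁷ cells/mL / 2.69 × 10⁷ = 2.15 cells/mL.

2.15 cells/mL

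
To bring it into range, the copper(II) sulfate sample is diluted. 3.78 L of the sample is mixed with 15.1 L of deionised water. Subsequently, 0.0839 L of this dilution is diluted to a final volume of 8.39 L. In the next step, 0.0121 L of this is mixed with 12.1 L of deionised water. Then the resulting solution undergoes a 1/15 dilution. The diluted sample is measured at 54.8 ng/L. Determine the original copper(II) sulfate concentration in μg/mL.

411 μg/mL

Overall dilution factor = 4.995 × 100 × 1001 × 15 = 7.50 × 10⁶.
Original = 54.8 ng/L × 7.50 × 10⁶ = 4.11 × 10⁸ ng/L = 411 μg/mL.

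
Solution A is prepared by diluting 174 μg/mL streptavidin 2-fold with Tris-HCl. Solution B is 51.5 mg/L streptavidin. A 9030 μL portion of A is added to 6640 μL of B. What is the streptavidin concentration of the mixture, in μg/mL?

C_A = 174 μg/mL / 2 = 87.0 μg/mL.
C_B = 51.5 mg/L = 51.5 μg/mL.
C_mix = (C_A·V_A + C_B·V_B)/(V_A + V_B) = (87.0×9030 + 51.5×6640) / 15670 = 72.0 μg/mL.

72.0 μg/mL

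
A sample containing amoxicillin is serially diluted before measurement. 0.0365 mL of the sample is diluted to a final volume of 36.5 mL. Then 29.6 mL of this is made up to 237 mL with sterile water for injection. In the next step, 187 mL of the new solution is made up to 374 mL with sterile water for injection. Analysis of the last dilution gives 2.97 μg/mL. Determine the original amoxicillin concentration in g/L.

Overall dilution factor = 1000 × 8.007 × 2 = 1.60 × 10⁴.
Original = 2.97 μg/mL × 1.60 × 10⁴ = 4.76 × 10⁴ μg/mL = 47.6 g/L.

47.6 g/L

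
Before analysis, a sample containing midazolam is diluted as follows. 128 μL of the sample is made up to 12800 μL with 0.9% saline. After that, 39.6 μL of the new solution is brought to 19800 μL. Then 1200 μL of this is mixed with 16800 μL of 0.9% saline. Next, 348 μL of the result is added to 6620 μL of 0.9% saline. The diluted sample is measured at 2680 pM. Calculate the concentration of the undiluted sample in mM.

40.2 mM

Overall dilution factor = 100 × 500 × 15 × 20.02 = 1.50 × 10⁷.
Original = 2680 pM × 1.50 × 10⁷ = 4.02 × 10¹⁰ pM = 40.2 mM.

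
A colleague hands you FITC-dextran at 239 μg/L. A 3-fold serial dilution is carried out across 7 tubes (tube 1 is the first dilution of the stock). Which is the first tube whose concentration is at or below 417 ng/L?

Tube n has concentration 239 μg/L / 3ⁿ.
Need 3ⁿ ≥ 239 μg/L / 417 ng/L = 573, so n ≥ 5.78.
First such tube: n = 6.

tube 6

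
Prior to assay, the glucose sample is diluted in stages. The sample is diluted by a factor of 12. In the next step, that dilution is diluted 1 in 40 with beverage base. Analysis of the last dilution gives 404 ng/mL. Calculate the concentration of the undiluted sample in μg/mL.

194 μg/mL

Overall dilution factor = 12 × 40 = 480.
Original = 404 ng/mL × 480 = 1.94 × 10⁵ ng/mL = 194 μg/mL.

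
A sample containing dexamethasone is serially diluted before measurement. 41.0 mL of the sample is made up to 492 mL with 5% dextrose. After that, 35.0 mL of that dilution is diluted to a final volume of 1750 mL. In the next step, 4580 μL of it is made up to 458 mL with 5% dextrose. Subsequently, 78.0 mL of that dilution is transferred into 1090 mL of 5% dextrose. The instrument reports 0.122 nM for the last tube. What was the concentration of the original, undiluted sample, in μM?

Overall dilution factor = 12 × 50 × 100 × 14.97 = 8.98 × 10⁵.
Original = 0.122 nM × 8.98 × 10⁵ = 1.10 × 10⁵ nM = 110 μM.

110 μM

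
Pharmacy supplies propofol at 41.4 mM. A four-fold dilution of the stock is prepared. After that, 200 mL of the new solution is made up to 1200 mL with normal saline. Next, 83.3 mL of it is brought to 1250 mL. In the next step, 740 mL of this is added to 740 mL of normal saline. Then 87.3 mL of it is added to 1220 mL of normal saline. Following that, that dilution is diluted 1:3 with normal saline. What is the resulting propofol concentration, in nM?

1280 nM

Overall dilution factor = 4 × 6 × 15.01 × 2 × 14.97 × 3 = 3.24 × 10⁴.
41.4 mM / 3.24 × 10⁴ = 1.28 × 10⁻³ mM = 1280 nM.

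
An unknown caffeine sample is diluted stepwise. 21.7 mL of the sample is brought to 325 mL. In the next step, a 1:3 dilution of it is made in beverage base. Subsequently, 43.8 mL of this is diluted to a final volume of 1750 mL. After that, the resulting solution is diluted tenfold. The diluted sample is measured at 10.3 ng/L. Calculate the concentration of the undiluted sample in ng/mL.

Overall dilution factor = 14.98 × 3 × 39.95 × 10 = 1.80 × 10⁴.
Original = 10.3 ng/L × 1.80 × 10⁴ = 1.85 × 10⁵ ng/L = 185 ng/mL.

185 ng/mL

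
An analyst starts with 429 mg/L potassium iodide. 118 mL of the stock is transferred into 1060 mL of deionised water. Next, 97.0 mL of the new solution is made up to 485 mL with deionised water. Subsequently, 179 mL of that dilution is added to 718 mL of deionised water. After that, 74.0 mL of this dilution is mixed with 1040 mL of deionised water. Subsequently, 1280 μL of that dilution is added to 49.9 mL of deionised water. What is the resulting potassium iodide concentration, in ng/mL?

Overall dilution factor = 9.983 × 5 × 5.011 × 15.05 × 39.98 = 1.51 × 10⁵.
429 mg/L / 1.51 × 10⁵ = 2.85 × 10⁻³ mg/L = 2.85 ng/mL.

2.85 ng/mL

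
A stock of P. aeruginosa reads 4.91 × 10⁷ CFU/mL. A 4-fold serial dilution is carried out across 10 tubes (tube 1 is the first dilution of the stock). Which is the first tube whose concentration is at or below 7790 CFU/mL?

tube 7

Tube n has concentration 4.91 × 10⁷ CFU/mL / 4ⁿ.
Need 4ⁿ ≥ 4.91 × 10⁷ CFU/mL / 7790 CFU/mL = 6303, so n ≥ 6.31.
First such tube: n = 7.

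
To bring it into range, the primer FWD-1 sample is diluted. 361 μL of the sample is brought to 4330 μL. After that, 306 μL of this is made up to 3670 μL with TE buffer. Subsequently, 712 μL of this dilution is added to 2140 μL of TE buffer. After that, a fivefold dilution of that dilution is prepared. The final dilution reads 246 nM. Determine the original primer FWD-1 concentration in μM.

Overall dilution factor = 11.99 × 11.99 × 4.006 × 5 = 2881.
Original = 246 nM × 2881 = 7.09 × 10⁵ nM = 709 μM.

709 μM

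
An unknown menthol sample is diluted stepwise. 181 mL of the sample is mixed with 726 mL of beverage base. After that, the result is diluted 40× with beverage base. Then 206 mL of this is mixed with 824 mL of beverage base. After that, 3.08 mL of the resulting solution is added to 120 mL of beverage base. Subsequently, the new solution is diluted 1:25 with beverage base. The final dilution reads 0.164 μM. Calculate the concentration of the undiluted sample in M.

Overall dilution factor = 5.011 × 40 × 5 × 39.96 × 25 = 1.00 × 10⁶.
Original = 0.164 μM × 1.00 × 10⁶ = 1.64 × 10⁵ μM = 0.164 M.

0.164 M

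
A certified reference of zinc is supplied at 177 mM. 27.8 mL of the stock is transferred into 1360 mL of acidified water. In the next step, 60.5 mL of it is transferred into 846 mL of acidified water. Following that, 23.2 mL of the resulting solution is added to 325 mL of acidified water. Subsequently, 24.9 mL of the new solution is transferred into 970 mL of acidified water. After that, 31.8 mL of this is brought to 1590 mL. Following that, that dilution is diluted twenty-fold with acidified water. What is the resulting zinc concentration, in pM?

Overall dilution factor = 49.92 × 14.98 × 15.01 × 39.96 × 50 × 20 = 4.49 × 10⁸.
177 mM / 4.49 × 10⁸ = 3.95 × 10⁻⁷ mM = 395 pM.

395 pM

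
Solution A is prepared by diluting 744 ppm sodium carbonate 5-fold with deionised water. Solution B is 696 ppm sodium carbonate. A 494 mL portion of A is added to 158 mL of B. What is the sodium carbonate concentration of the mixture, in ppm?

281 ppm

C_A = 744 ppm / 5 = 149 ppm.
C_mix = (C_A·V_A + C_B·V_B)/(V_A + V_B) = (149×494 + 696×158) / 652.0 = 281 ppm.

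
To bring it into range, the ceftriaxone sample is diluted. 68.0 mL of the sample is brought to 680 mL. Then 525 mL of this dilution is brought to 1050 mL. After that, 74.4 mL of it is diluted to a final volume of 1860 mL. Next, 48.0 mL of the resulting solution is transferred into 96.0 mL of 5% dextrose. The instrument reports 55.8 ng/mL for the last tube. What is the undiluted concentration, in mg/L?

Overall dilution factor = 10 × 2 × 25 × 3 = 1500.
Original = 55.8 ng/mL × 1500 = 8.37 × 10⁴ ng/mL = 83.7 mg/L.

83.7 mg/L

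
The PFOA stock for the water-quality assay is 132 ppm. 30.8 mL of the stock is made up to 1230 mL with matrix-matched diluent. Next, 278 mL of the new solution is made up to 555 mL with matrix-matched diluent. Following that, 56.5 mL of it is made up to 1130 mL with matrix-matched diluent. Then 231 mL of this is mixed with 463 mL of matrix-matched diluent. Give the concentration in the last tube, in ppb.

Overall dilution factor = 39.94 × 1.996 × 20 × 3.004 = 4790.
132 ppm / 4790 = 0.0276 ppm = 27.6 ppb.

27.6 ppb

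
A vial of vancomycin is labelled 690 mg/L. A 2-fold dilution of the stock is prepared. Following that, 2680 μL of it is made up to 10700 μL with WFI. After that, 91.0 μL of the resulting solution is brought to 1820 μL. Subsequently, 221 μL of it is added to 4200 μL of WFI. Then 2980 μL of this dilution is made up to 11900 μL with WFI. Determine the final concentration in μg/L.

Overall dilution factor = 2 × 3.993 × 20 × 20.00 × 3.993 = 1.28 × 10⁴.
690 mg/L / 1.28 × 10⁴ = 0.0541 mg/L = 54.1 μg/L.

54.1 μg/L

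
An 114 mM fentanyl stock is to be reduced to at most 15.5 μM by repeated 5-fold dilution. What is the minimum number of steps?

6

Need 5ⁿ ≥ 7355, so n ≥ log(7355)/log(5) = 5.53.
Minimum whole steps: n = 6.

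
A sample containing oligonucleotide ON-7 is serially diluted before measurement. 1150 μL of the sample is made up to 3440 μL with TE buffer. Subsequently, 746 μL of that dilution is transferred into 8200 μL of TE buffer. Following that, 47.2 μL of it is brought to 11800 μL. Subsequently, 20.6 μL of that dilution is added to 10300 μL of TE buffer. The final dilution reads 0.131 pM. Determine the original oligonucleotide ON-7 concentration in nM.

Overall dilution factor = 2.991 × 11.99 × 250 × 501 = 4.49 × 10⁶.
Original = 0.131 pM × 4.49 × 10⁶ = 5.89 × 10⁵ pM = 589 nM.

589 nM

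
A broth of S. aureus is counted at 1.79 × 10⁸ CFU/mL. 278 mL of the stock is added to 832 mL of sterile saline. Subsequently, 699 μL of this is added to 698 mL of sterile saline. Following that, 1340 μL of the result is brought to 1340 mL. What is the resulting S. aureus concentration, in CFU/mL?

Overall dilution factor = 3.993 × 999.6 × 1000 = 3.99 × 10⁶.
1.79 × 10⁸ CFU/mL / 3.99 × 10⁶ = 44.8 CFU/mL.

44.8 CFU/mL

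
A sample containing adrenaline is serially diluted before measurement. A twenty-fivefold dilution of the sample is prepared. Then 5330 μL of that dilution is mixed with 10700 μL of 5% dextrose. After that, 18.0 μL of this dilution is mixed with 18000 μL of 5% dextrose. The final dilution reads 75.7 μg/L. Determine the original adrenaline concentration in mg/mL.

Overall dilution factor = 25 × 3.008 × 1001 = 7.53 × 10⁴.
Original = 75.7 μg/L × 7.53 × 10⁴ = 5.70 × 10⁶ μg/L = 5.70 mg/mL.

5.70 mg/mL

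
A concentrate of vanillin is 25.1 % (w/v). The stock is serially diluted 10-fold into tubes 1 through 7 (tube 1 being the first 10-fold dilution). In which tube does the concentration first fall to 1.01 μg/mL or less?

Tube n has concentration 25.1 % (w/v) / 10ⁿ.
Need 10ⁿ ≥ 25.1 % (w/v) / 1.01 μg/mL = 2.49 × 10⁵, so n ≥ 5.40.
First such tube: n = 6.

tube 6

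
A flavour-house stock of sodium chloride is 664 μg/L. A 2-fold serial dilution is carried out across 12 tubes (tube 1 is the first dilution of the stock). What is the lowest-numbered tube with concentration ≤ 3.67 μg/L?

tube 8

Tube n has concentration 664 μg/L / 2ⁿ.
Need 2ⁿ ≥ 664 μg/L / 3.67 μg/L = 181, so n ≥ 7.50.
First such tube: n = 8.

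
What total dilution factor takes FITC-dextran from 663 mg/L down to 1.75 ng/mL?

3.79 × 10⁵

Factor = C₀/C_target = 663 mg/L / 1.75 ng/mL = 3.79 × 10⁵.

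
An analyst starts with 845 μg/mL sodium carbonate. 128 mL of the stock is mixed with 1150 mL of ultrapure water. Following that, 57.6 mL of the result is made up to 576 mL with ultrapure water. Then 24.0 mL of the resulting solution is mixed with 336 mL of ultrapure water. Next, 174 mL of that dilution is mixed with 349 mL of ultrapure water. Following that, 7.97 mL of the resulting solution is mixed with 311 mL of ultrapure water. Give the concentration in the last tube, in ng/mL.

Overall dilution factor = 9.984 × 10 × 15 × 3.006 × 40.02 = 1.80 × 10⁵.
845 μg/mL / 1.80 × 10⁵ = 4.69 × 10⁻³ μg/mL = 4.69 ng/mL.

4.69 ng/mL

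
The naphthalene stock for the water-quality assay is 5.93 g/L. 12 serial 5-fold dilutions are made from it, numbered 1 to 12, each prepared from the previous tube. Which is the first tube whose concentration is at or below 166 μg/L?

Tube n has concentration 5.93 g/L / 5ⁿ.
Need 5ⁿ ≥ 5.93 g/L / 166 μg/L = 3.57 × 10⁴, so n ≥ 6.51.
First such tube: n = 7.

tube 7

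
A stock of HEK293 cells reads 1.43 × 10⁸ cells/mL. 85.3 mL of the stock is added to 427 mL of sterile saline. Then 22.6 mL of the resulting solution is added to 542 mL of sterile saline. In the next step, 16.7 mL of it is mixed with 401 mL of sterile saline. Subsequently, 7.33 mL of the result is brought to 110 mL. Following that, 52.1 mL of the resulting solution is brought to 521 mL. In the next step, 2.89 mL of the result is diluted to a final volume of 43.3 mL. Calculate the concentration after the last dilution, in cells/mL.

16.9 cells/mL

Overall dilution factor = 6.006 × 24.98 × 25.01 × 15.01 × 10 × 14.98 = 8.44 × 10⁶.
1.43 × 10⁸ cells/mL / 8.44 × 10⁶ = 16.9 cells/mL.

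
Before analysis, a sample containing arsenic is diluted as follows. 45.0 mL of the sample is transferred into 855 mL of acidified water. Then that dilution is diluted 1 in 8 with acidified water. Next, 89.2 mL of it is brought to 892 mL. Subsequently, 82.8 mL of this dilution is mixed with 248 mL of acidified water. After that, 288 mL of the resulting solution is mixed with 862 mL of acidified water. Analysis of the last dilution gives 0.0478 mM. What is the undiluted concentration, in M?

1.22 M

Overall dilution factor = 20 × 8 × 10 × 3.995 × 3.993 = 2.55 × 10⁴.
Original = 0.0478 mM × 2.55 × 10⁴ = 1220 mM = 1.22 M.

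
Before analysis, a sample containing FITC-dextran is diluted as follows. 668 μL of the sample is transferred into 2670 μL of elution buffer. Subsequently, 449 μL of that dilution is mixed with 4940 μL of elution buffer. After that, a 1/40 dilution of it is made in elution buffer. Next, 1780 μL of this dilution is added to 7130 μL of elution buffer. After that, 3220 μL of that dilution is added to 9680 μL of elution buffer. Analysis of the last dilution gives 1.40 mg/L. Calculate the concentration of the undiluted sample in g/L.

Overall dilution factor = 4.997 × 12.00 × 40 × 5.006 × 4.006 = 4.81 × 10⁴.
Original = 1.40 mg/L × 4.81 × 10⁴ = 6.74 × 10⁴ mg/L = 67.4 g/L.

67.4 g/L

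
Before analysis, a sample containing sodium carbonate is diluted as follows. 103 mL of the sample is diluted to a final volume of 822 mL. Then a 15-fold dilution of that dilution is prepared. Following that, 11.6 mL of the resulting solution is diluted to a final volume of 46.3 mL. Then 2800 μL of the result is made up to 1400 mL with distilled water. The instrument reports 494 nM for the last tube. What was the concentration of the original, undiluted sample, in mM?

Overall dilution factor = 7.981 × 15 × 3.991 × 500 = 2.39 × 10⁵.
Original = 494 nM × 2.39 × 10⁵ = 1.18 × 10⁸ nM = 118 mM.

118 mM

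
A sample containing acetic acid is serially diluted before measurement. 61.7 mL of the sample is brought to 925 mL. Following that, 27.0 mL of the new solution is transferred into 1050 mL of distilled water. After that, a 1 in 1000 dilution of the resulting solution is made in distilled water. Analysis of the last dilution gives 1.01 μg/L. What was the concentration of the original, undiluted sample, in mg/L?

Overall dilution factor = 14.99 × 39.89 × 1000 = 5.98 × 10⁵.
Original = 1.01 μg/L × 5.98 × 10⁵ = 6.04 × 10⁵ μg/L = 604 mg/L.

604 mg/L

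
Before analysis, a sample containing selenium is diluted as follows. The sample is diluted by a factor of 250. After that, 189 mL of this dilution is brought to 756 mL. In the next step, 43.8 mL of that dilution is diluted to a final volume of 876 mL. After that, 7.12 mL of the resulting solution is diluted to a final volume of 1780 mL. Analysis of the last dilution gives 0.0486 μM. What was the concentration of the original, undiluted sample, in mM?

Overall dilution factor = 250 × 4 × 20 × 250 = 5.00 × 10⁶.
Original = 0.0486 μM × 5.00 × 10⁶ = 2.43 × 10⁵ μM = 243 mM.

243 mM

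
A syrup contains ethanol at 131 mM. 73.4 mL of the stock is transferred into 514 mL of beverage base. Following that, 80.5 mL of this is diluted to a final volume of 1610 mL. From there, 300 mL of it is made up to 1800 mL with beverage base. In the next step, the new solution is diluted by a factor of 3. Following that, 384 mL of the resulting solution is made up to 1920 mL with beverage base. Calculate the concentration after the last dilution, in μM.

9.09 μM

Overall dilution factor = 8.003 × 20 × 6 × 3 × 5 = 1.44 × 10⁴.
131 mM / 1.44 × 10⁴ = 9.09 × 10⁻³ mM = 9.09 μM.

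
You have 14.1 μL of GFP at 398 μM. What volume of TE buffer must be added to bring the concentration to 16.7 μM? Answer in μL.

322 μL

V₂ = C₁V₁/C₂ = 398 × 14.1 / 16.7 = 336 μL.
Diluent to add = V₂ − V₁ = 336 − 14.1 = 322 μL.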